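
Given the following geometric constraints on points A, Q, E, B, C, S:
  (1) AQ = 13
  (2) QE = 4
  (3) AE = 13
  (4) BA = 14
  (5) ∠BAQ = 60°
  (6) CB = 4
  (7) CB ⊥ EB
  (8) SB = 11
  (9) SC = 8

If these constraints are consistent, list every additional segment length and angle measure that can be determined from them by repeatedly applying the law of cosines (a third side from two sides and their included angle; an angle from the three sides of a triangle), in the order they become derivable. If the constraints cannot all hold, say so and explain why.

The constraints are consistent. Derivable facts, in order:
After 1 step:
- QB = √183
- ∠AEQ = 81.15°
- ∠AQE = 81.15°
- ∠BCS = 129.84°
- ∠BSC = 16.21°
- ∠CBS = 33.95°
- ∠EAQ = 17.7°
After 2 steps:
- ∠ABQ = 56.33°
- ∠AQB = 63.67°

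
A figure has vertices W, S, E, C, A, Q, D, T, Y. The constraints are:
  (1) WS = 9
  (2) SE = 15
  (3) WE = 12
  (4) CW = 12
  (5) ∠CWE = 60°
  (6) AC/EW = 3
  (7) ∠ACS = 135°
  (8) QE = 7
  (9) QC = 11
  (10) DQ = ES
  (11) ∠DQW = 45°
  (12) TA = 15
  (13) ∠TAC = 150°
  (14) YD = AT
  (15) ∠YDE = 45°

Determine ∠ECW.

Step 1: By the law of cosines on triangle CWE: CE² = 12² + 12² − 2·12·12·cos(60°) = 144, so CE = 12.
Step 2: By the inverse law of cosines on triangle ECW: cos(∠ECW) = (12² + 12² − 12²) / (2·12·12) = 144/288 = 0.5, so ∠ECW = 60°.

Therefore, the measure of angle ∠ECW = 60°.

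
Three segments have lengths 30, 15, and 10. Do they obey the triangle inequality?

Check the triangle inequality: 15 + 10 = 25 ≤ 30.
Since the sum of two sides does not exceed the third, no triangle can be formed.

No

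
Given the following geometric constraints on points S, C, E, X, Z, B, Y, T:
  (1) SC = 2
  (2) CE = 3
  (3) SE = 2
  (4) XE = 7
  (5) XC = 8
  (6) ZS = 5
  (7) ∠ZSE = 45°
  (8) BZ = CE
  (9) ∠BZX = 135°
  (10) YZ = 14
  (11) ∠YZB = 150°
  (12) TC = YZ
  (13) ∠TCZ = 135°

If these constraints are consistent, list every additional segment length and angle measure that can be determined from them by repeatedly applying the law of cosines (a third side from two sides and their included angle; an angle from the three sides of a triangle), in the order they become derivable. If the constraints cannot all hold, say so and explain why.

The constraints are consistent. Derivable facts, in order:
After 1 step:
- BY ≈ 16.67
- EZ ≈ 3.85
- ∠CES = 41.41°
- ∠CEX = 98.21°
- ∠CSE = 97.18°
- ∠CXE = 21.79°
- ∠ECS = 41.41°
- ∠ECX = 60°
After 2 steps:
- ∠BYZ = 5.16°
- ∠EZS = 21.52°
- ∠SEZ = 113.48°
- ∠YBZ = 24.84°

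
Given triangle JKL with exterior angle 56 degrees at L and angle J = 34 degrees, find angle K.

angle K = 56 - 34 = 22 degrees (exterior angle theorem).

22 degrees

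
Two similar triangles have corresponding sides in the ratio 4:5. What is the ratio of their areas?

The ratio of areas of similar triangles equals the square of the side ratio.
Side ratio = 4:5
Area ratio = (4/5)^2 = 16/25 = 16:25

16:25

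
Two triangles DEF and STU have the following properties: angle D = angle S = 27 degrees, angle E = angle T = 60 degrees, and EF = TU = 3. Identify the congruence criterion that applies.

Consider the given information: angle D = angle S = 27 degrees, angle E = angle T = 60 degrees, and EF = TU = 3
This is not SSS or SAS: SSS requires all three pairs of sides, but we don't have that. SAS requires two sides and the included angle between them.
The correct criterion is AAS. Two pairs of corresponding angles and a non-included side are equal (Angle-Angle-Side).

AAS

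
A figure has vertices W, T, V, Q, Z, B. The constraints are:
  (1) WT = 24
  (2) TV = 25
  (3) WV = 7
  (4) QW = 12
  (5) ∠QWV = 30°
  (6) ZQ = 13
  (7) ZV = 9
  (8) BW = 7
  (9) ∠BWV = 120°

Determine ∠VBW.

Step 1: By the law of cosines on triangle BWV: BV² = 7² + 7² − 2·7·7·cos(120°) = 147, so BV = 7·√3.
Step 2: By the inverse law of cosines on triangle VBW: cos(∠VBW) = ((7·√3)² + 7² − 7²) / (2·7·√3·7) = 147/169.74 = 0.866, so ∠VBW = 30°.

Therefore, the measure of angle ∠VBW = 30°.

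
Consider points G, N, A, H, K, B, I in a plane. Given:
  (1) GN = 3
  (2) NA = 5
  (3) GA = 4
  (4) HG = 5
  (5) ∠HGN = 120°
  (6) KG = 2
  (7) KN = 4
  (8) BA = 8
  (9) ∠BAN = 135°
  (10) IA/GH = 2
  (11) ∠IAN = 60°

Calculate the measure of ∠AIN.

From the given relations: IA = 2·GH = 2·5 = 10.
Step 1: By the law of cosines on triangle IAN: IN² = 10² + 5² − 2·10·5·cos(60°) = 75, so IN = 5·√3.
Step 2: By the inverse law of cosines on triangle AIN: cos(∠AIN) = (10² + (5·√3)² − 5²) / (2·10·5·√3) = 150/173.21 = 0.866, so ∠AIN = 30°.

Therefore, the measure of angle ∠AIN = 30°.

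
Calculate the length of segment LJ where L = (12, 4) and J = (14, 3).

d = sqrt((14 - 12)^2 + (3 - 4)^2)
d = sqrt(2^2 + -1^2)
d = sqrt(4 + 1)
d = sqrt(5)

sqrt(5)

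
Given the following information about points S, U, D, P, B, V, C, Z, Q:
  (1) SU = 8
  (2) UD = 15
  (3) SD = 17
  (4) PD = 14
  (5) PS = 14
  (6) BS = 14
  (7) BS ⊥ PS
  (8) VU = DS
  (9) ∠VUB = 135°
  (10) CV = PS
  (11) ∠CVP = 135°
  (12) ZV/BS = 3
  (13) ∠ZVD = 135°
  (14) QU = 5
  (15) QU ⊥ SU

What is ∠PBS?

Step 1: By the law of cosines on triangle BSP: BP² = 14² + 14² − 2·14·14·cos(90°) = 392, so BP = 14·√2.
Step 2: By the inverse law of cosines on triangle PBS: cos(∠PBS) = ((14·√2)² + 14² − 14²) / (2·14·√2·14) = 392/554.37 = 0.7071, so ∠PBS = 45°.

Therefore, the measure of angle ∠PBS = 45°.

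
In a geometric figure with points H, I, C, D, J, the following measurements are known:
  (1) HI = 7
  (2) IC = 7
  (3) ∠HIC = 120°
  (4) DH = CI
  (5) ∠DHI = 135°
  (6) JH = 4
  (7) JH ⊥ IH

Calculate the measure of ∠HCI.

Step 1: By the law of cosines on triangle CIH: CH² = 7² + 7² − 2·7·7·cos(120°) = 147, so CH = 7·√3.
Step 2: By the inverse law of cosines on triangle HCI: cos(∠HCI) = ((7·√3)² + 7² − 7²) / (2·7·√3·7) = 147/169.74 = 0.866, so ∠HCI = 30°.

Therefore, the measure of angle ∠HCI = 30°.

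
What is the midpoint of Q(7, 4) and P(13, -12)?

The midpoint is the average of the coordinates:
x: (7 + 13)/2 = 10
y: (4 + -12)/2 = -4
Midpoint = (10, -4)

(10, -4)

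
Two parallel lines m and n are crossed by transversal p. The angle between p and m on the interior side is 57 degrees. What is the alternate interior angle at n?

Alternate interior angles are equal: 57 degrees.

57 degrees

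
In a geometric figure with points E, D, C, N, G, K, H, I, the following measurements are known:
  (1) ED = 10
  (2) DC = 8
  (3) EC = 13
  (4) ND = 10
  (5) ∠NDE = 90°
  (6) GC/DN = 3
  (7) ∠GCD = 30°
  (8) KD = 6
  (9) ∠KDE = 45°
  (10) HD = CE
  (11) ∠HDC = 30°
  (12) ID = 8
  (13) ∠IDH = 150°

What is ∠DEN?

Step 1: By the law of cosines on triangle EDN: EN² = 10² + 10² − 2·10·10·cos(90°) = 200, so EN = 10·√2.
Step 2: By the inverse law of cosines on triangle DEN: cos(∠DEN) = (10² + (10·√2)² − 10²) / (2·10·10·√2) = 200/282.84 = 0.7071, so ∠DEN = 45°.

Therefore, the measure of angle ∠DEN = 45°.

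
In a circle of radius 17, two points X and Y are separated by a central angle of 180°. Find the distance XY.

Chord = 2(17) sin(90°) = 34

34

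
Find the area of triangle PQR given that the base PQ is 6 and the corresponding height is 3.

A triangle's area is half the area of a rectangle with the same base and height.
Area = (1/2) * 6 * 3 = 9.

9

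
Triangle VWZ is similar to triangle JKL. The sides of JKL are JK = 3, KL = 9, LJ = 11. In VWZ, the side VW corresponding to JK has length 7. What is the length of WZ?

k = 7/3 = 7/3. WZ = 7/3 * 9 = 21.

21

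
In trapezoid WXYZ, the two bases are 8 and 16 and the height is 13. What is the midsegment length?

The midsegment (median) of a trapezoid connects the midpoints of the non-parallel sides.
Its length is the average of the two bases: (8 + 16) / 2 = 12.

12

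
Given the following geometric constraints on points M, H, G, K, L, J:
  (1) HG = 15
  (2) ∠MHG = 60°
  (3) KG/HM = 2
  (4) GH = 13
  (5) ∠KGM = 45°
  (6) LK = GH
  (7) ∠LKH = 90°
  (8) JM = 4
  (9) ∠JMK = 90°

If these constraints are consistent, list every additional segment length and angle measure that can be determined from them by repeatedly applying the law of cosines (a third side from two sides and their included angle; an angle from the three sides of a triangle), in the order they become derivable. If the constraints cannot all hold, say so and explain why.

These constraints are not satisfiable: (1) HG = 15 and (4) GH = 13 assign two different lengths to the same segment. No planar figure meets all of them, so nothing further can be derived.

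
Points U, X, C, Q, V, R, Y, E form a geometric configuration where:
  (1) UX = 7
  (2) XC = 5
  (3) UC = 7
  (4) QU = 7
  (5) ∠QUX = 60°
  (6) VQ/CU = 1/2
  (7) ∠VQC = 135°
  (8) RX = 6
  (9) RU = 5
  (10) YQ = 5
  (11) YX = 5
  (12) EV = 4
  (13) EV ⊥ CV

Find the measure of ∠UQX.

Step 1: By the law of cosines on triangle QUX: QX² = 7² + 7² − 2·7·7·cos(60°) = 49, so QX = 7.
Step 2: By the inverse law of cosines on triangle UQX: cos(∠UQX) = (7² + 7² − 7²) / (2·7·7) = 49/98 = 0.5, so ∠UQX = 60°.

Therefore, the measure of angle ∠UQX = 60°.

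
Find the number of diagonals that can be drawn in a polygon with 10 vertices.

The number of diagonals in an n-gon is n(n - 3)/2.
For n = 10: 10(10 - 3)/2 = 10 × 7 / 2 = 35.

35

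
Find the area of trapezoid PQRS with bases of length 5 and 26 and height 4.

Area of a trapezoid = (base1 + base2) * height / 2
Area = (5 + 26) * 4 / 2
Area = 31 * 4 / 2
Area = 124 / 2
Area = 62

62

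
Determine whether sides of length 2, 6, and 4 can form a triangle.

Check the triangle inequality: 2 + 4 = 6 ≤ 6.
Since the sum of two sides does not exceed the third, no triangle can be formed.

No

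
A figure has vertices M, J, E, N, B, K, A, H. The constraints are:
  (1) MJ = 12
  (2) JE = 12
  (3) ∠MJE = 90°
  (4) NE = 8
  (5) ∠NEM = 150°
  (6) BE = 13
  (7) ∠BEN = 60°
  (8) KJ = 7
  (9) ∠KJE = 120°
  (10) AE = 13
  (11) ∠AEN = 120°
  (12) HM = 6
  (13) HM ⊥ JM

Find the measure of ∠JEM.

Step 1: By the law of cosines on triangle EJM: EM² = 12² + 12² − 2·12·12·cos(90°) = 288, so EM = 12·√2.
Step 2: By the inverse law of cosines on triangle JEM: cos(∠JEM) = (12² + (12·√2)² − 12²) / (2·12·12·√2) = 288/407.29 = 0.7071, so ∠JEM = 45°.

Therefore, the measure of angle ∠JEM = 45°.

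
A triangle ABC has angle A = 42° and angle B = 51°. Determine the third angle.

The interior angles sum to 180°: angle C = 180 - 42 - 51 = 87°.
The triangle is acute (angles 42°, 51°, 87°).

87 degrees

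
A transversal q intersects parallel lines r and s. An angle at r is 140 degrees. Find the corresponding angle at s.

Corresponding angles formed by parallel lines and a transversal are equal.
The given angle is 140 degrees.
The corresponding angle = 140 degrees.

140 degrees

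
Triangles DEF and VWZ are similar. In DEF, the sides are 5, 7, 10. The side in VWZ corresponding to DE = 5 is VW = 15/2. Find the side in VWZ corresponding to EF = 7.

Similar triangles have proportional sides. Setting up the proportion:
VW / DE = WZ / EF
15/2 / 5 = WZ / 7
WZ = 7 * 15/2 / 5 = 21/2.

21/2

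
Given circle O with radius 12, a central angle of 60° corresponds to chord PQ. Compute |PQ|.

Chord = 2(12) sin(30°) = 12

12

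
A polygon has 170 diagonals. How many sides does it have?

Using d = n(n - 3)/2, we solve 170 = n(n - 3)/2.
So n(n - 3) = 340.
Testing n = 20: 20 * 17 = 340 = 340. Correct.
The polygon has 20 sides.

20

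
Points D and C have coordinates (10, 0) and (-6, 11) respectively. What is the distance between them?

d = sqrt((-16)^2 + (11)^2) = sqrt(377)

sqrt(377)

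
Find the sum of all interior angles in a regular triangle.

The sum of interior angles of an n-sided polygon is (n - 2) * 180.
For n = 3: (3 - 2) * 180 = 1 * 180 = 180 degrees.

180 degrees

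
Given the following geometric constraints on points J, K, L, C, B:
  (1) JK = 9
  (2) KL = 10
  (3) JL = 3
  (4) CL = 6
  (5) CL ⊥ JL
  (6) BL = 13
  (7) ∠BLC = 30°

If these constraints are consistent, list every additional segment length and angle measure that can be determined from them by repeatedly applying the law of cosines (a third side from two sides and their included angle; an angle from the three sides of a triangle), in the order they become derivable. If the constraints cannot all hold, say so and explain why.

The constraints are consistent. Derivable facts, in order:
After 1 step:
- CB ≈ 8.36
- JC = 3·√5
- ∠JKL = 17.15°
- ∠JLK = 62.18°
- ∠KJL = 100.67°
After 2 steps:
- ∠BCL = 128.97°
- ∠CBL = 21.03°
- ∠CJL = 63.43°
- ∠JCL = 26.57°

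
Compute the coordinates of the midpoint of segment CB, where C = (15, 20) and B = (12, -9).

M = ((x₁ + x₂)/2, (y₁ + y₂)/2)
= ((15 + 12)/2, (20 + -9)/2)
= (27/2, 11/2) = (27/2, 11/2)

(27/2, 11/2)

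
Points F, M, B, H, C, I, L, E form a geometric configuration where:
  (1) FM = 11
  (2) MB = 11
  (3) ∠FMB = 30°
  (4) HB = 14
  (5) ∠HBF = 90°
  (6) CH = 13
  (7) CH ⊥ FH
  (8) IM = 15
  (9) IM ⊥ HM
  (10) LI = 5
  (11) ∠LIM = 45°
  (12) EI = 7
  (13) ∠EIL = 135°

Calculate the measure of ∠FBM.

Step 1: By the law of cosines on triangle BMF: BF² = 11² + 11² − 2·11·11·cos(30°) = 32.42, so BF ≈ 5.69.
Step 2: By the inverse law of cosines on triangle FBM: cos(∠FBM) = (5.69² + 11² − 11²) / (2·5.69·11) = 32.42/125.27 = 0.2588, so ∠FBM = 75°.

Therefore, the measure of angle ∠FBM = 75°.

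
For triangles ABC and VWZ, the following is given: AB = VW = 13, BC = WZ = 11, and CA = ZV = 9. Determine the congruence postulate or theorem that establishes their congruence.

The given information matches SSS: All three pairs of corresponding sides are equal (Side-Side-Side).

SSS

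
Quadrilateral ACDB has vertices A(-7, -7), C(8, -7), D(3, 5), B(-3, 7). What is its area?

The Shoelace formula works by pairing each vertex with the next (cycling back to the first).
For each pair, compute x_i*y_(i+1) - x_(i+1)*y_i:
  (-7*-7 - 8*-7) = 105
  (8*5 - 3*-7) = 61
  (3*7 - -3*5) = 36
  (-3*-7 - -7*7) = 70
Taking half the absolute value of the total: Area = (1/2)(272) = 136.

136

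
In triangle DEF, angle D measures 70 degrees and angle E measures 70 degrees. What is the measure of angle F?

angle F = 180 - 70 - 70 = 40 degrees.

40 degrees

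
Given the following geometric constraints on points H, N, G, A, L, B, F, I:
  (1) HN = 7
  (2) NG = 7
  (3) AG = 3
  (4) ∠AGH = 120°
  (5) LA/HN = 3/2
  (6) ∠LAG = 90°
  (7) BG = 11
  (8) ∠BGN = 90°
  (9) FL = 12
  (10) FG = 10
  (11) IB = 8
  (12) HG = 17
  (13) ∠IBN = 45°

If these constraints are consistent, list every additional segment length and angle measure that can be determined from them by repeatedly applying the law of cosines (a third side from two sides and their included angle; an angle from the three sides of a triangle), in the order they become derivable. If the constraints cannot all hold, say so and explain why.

These constraints are not satisfiable: by the triangle inequality in triangle NHG, (1) HN = 7 and (2) NG = 7 force HG ≤ 7 + 7 = 14, but (12) says HG = 17. No planar figure meets all of them, so nothing further can be derived.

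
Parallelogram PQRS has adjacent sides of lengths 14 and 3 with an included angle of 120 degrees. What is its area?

Area = a * b * sin(theta)
Area = 14 * 3 * sin(120 degrees)
Area = 42 * sqrt(3)/2
Area = 21*sqrt(3)

21*sqrt(3)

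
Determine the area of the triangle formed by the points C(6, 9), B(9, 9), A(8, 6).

Using the Shoelace formula for a triangle:
Area = (1/2)|x0(y1 - y2) + x1(y2 - y0) + x2(y0 - y1)|
Area = (1/2)|6(9 - 6) + 9(6 - 9) + 8(9 - 9)|
Area = (1/2)|18 + -27 + 0|
Area = (1/2)|-9|
Area = (1/2)(9)
Area = 9/2

9/2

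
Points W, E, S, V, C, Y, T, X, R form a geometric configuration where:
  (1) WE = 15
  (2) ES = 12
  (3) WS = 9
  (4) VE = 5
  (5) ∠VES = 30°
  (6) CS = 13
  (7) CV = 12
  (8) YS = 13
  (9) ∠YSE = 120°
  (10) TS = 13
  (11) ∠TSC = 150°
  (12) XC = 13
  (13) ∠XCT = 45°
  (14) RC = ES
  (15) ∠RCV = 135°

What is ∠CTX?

Step 1: By the law of cosines on triangle TSC: TC² = 13² + 13² − 2·13·13·cos(150°) = 630.72, so TC ≈ 25.11.
Step 2: By the law of cosines on triangle TCX: TX² = 25.11² + 13² − 2·25.11·13·cos(45°) = 338, so TX = 13·√2.
Step 3: By the inverse law of cosines on triangle CTX: cos(∠CTX) = (25.11² + (13·√2)² − 13²) / (2·25.11·13·√2) = 799.72/923.43 = 0.866, so ∠CTX = 30°.

Therefore, the measure of angle ∠CTX = 30°.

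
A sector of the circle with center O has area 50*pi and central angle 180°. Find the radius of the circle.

r² = 360 × 50*pi / (π × 180) = 100, so r = 10.

10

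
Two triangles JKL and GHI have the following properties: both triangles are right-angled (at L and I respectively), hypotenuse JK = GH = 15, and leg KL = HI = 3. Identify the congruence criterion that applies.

The given information matches HL: The hypotenuse and one leg of two right triangles are equal (Hypotenuse-Leg).

HL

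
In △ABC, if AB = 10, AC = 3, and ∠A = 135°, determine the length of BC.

When two sides and the included angle are known, the law of cosines gives the third side.
c^2 = a^2 + b^2 - 2ab cos(C) generalizes the Pythagorean theorem to non-right triangles.
Here: BC^2 = 100 + 9 - 60*(-sqrt(2)/2) = 30*sqrt(2) + 109
BC = sqrt(30*sqrt(2) + 109)

sqrt(30*sqrt(2) + 109)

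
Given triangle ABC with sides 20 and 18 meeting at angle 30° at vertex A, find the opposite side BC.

When two sides and the included angle are known, the law of cosines gives the third side.
c^2 = a^2 + b^2 - 2ab cos(C) generalizes the Pythagorean theorem to non-right triangles.
Here: BC^2 = 400 + 324 - 720*(sqrt(3)/2) = 724 - 360*sqrt(3)
BC = 2*sqrt(181 - 90*sqrt(3))

2*sqrt(181 - 90*sqrt(3))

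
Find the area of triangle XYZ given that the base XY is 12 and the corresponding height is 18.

Area = (1/2)(12)(18) = 108

108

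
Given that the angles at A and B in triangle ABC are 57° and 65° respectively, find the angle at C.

Let angle C = x. Then 57 + 65 + x = 180.
x = 180 - 122 = 58 degrees.

58 degrees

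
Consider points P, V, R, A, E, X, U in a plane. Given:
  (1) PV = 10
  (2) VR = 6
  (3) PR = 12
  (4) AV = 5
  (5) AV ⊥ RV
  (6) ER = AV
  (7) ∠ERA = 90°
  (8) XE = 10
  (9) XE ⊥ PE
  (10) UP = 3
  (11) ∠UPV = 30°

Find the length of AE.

From the given relations: ER = AV = 5.
Step 1: By the law of cosines on triangle AVR: AR² = 5² + 6² − 2·5·6·cos(90°) = 61, so AR = √61.
Step 2: By the law of cosines on triangle ARE: AE² = √61² + 5² − 2·√61·5·cos(90°) = 86, so AE = √86.

Therefore, the length of AE = √86.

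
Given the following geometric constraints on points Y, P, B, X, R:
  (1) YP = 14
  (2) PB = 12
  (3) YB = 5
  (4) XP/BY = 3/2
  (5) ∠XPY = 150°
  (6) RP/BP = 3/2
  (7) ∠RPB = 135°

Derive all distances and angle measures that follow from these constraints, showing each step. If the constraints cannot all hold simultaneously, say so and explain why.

The constraints are consistent.

From the given relations:
  XP = 3/2·BY = 3/2·5 ≈ 7.5
  RP = 3/2·BP = 3/2·12 = 18

Step 1: From YP = 14, PX = 7.5, and ∠YPX = 150°, by the law of cosines:
  YX² = YP² + PX² - 2·YP·PX·cos(150°) = 196 + 56.25 + 181.9 = 434.1
  YX ≈ 20.84

Step 2: From BP = 12, PR = 18, and ∠BPR = 135°, by the law of cosines:
  BR² = BP² + PR² - 2·BP·PR·cos(135°) = 144 + 324 + 305.5 = 773.5
  BR ≈ 27.81

Step 3: From YB = 5, YP = 14, BP = 12, by the inverse law of cosines:
  cos(∠BYP) = (YB² + YP² - BP²) / (2·YB·YP)
  ∠BYP = 56.63°

Step 4: From PB = 12, PY = 14, BY = 5, by the inverse law of cosines:
  cos(∠BPY) = (PB² + PY² - BY²) / (2·PB·PY)
  ∠BPY = 20.36°

Step 5: From BP = 12, BY = 5, PY = 14, by the inverse law of cosines:
  cos(∠PBY) = (BP² + BY² - PY²) / (2·BP·BY)
  ∠PBY = 103°

Step 6: From YP = 14, YX = 20.84, PX = 7.5, by the inverse law of cosines:
  cos(∠PYX) = (YP² + YX² - PX²) / (2·YP·YX)
  ∠PYX = 10.37°

Step 7: From BP = 12, BR = 27.81, PR = 18, by the inverse law of cosines:
  cos(∠PBR) = (BP² + BR² - PR²) / (2·BP·BR)
  ∠PBR = 27.24°

Step 8: From XP = 7.5, XY = 20.84, PY = 14, by the inverse law of cosines:
  cos(∠PXY) = (XP² + XY² - PY²) / (2·XP·XY)
  ∠PXY = 19.63°

Step 9: From RB = 27.81, RP = 18, BP = 12, by the inverse law of cosines:
  cos(∠BRP) = (RB² + RP² - BP²) / (2·RB·RP)
  ∠BRP = 17.76°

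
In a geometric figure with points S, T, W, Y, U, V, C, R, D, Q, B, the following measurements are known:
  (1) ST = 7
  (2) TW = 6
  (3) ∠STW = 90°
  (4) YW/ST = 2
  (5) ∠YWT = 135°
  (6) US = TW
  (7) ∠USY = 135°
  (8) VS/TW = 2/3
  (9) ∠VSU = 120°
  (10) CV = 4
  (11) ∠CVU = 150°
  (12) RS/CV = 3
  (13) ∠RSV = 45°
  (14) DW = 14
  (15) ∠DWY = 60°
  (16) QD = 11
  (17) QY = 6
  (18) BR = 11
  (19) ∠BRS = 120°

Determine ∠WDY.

From the given relations: YW = 2·ST = 2·7 = 14.
Step 1: By the law of cosines on triangle DWY: DY² = 14² + 14² − 2·14·14·cos(60°) = 196, so DY = 14.
Step 2: By the inverse law of cosines on triangle WDY: cos(∠WDY) = (14² + 14² − 14²) / (2·14·14) = 196/392 = 0.5, so ∠WDY = 60°.

Therefore, the measure of angle ∠WDY = 60°.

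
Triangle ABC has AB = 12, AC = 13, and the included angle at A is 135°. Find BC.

Law of cosines: BC^2 = 12^2 + 13^2 - 2(12)(13)cos(135°) = 156*sqrt(2) + 313, so BC = sqrt(156*sqrt(2) + 313).

sqrt(156*sqrt(2) + 313)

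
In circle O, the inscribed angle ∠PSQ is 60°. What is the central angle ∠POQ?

Central angle = 2 × 60° = 120° (inscribed angle theorem).

120°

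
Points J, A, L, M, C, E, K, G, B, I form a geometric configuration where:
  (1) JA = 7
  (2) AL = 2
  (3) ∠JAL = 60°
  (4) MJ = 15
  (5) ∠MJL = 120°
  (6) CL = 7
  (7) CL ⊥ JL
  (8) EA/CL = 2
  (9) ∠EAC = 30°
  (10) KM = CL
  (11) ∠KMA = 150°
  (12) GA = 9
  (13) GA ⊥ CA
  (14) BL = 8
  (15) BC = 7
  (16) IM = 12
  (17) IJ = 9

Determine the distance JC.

Step 1: By the law of cosines on triangle LAJ: LJ² = 2² + 7² − 2·2·7·cos(60°) = 39, so LJ = √39.
Step 2: By the law of cosines on triangle JLC: JC² = √39² + 7² − 2·√39·7·cos(90°) = 88, so JC = 2·√22.

Therefore, the length of JC = 2·√22.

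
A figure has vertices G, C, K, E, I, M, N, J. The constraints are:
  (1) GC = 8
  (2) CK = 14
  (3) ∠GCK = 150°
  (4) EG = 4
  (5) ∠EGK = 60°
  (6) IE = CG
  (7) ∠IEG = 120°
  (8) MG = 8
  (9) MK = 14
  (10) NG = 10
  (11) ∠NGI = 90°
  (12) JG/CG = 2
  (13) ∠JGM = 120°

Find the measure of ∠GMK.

Step 1: By the law of cosines on triangle GCK: GK² = 8² + 14² − 2·8·14·cos(150°) = 453.99, so GK ≈ 21.31.
Step 2: By the inverse law of cosines on triangle GMK: cos(∠GMK) = (8² + 14² − 21.31²) / (2·8·14) = -193.99/224 = -0.866, so ∠GMK = 150°.

Therefore, the measure of angle ∠GMK = 150°.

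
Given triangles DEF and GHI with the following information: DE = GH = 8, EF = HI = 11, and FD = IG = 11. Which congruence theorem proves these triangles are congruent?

Consider the given information: DE = GH = 8, EF = HI = 11, and FD = IG = 11
This is not ASA or HL: ASA requires two angles and the side between them. HL only applies to right triangles with matching hypotenuse and leg.
The correct criterion is SSS. All three pairs of corresponding sides are equal (Side-Side-Side).

SSS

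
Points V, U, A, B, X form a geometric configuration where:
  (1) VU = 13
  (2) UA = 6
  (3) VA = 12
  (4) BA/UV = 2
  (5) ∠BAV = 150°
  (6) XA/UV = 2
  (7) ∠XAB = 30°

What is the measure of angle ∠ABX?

From the given relations: BA = 2·UV = 2·13 = 26; XA = 2·UV = 2·13 = 26.
Step 1: By the law of cosines on triangle BAX: BX² = 26² + 26² − 2·26·26·cos(30°) = 181.13, so BX ≈ 13.46.
Step 2: By the inverse law of cosines on triangle ABX: cos(∠ABX) = (26² + 13.46² − 26²) / (2·26·13.46) = 181.13/699.85 = 0.2588, so ∠ABX = 75°.

Therefore, the measure of angle ∠ABX = 75°.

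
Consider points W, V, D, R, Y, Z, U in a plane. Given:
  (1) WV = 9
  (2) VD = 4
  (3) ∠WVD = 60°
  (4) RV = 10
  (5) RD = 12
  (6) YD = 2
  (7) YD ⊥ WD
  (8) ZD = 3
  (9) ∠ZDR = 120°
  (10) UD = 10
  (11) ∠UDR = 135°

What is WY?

Step 1: By the law of cosines on triangle DVW: DW² = 4² + 9² − 2·4·9·cos(60°) = 61, so DW = √61.
Step 2: By the law of cosines on triangle WDY: WY² = √61² + 2² − 2·√61·2·cos(90°) = 65, so WY = √65.

Therefore, the length of WY = √65.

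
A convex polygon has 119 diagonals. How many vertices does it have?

Using d = n(n - 3)/2, we solve 119 = n(n - 3)/2.
So n(n - 3) = 238.
Testing n = 17: 17 * 14 = 238 = 238. Correct.
The polygon has 17 sides.

17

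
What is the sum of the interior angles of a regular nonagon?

The sum of interior angles of an n-sided polygon is (n - 2) * 180.
For n = 9: (9 - 2) * 180 = 7 * 180 = 1260 degrees.

1260 degrees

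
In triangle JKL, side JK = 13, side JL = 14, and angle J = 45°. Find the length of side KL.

By the law of cosines: KL^2 = JK^2 + JL^2 - 2*JK*JL*cos(J)
KL^2 = 13^2 + 14^2 - 2*13*14*cos(45°)
KL^2 = 169 + 196 - 364*(sqrt(2)/2)
KL^2 = 365 - 182*sqrt(2)
KL = sqrt(365 - 182*sqrt(2))

sqrt(365 - 182*sqrt(2))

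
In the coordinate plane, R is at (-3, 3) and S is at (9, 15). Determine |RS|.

d = sqrt((12)^2 + (12)^2) = sqrt(288) = 12*sqrt(2)

12*sqrt(2)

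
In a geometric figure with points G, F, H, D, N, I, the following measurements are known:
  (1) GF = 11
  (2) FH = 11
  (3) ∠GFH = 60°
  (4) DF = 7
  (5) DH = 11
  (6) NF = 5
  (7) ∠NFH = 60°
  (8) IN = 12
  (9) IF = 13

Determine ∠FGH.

Step 1: By the law of cosines on triangle GFH: GH² = 11² + 11² − 2·11·11·cos(60°) = 121, so GH = 11.
Step 2: By the inverse law of cosines on triangle FGH: cos(∠FGH) = (11² + 11² − 11²) / (2·11·11) = 121/242 = 0.5, so ∠FGH = 60°.

Therefore, the measure of angle ∠FGH = 60°.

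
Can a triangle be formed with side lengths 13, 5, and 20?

The longest side is 20. The other two sides sum to 5 + 13 = 18.
Since 18 ≤ 20, the two shorter sides cannot reach around to close the triangle.

No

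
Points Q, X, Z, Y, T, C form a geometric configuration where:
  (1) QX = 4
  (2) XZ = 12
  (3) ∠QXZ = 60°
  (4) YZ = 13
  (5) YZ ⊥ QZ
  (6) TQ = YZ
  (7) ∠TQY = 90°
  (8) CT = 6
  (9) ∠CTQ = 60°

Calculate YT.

From the given relations: TQ = YZ = 13.
Step 1: By the law of cosines on triangle ZXQ: ZQ² = 12² + 4² − 2·12·4·cos(60°) = 112, so ZQ = 4·√7.
Step 2: By the law of cosines on triangle QZY: QY² = (4·√7)² + 13² − 2·4·√7·13·cos(90°) = 281, so QY ≈ 16.76.
Step 3: By the law of cosines on triangle YQT: YT² = 16.76² + 13² − 2·16.76·13·cos(90°) = 450, so YT = 15·√2.

Therefore, the length of YT = 15·√2.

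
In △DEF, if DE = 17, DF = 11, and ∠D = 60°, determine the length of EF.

By the law of cosines: EF^2 = DE^2 + DF^2 - 2*DE*DF*cos(D)
EF^2 = 17^2 + 11^2 - 2*17*11*cos(60°)
EF^2 = 289 + 121 - 374*(1/2)
EF^2 = 223
EF = sqrt(223)

sqrt(223)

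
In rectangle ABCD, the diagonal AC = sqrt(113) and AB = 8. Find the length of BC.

b = sqrt(d^2 - a^2) = sqrt(113 - 64) = sqrt(49) = 7

7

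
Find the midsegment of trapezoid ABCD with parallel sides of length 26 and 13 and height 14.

The midsegment (median) of a trapezoid connects the midpoints of the non-parallel sides.
Its length is the average of the two bases: (26 + 13) / 2 = 39/2.

39/2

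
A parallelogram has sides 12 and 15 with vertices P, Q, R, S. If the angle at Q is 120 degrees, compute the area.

Area = a * b * sin(theta)
Area = 12 * 15 * sin(120 degrees)
Area = 180 * sqrt(3)/2
Area = 90*sqrt(3)

90*sqrt(3)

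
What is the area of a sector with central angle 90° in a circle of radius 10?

Sector area = πr² × θ/360
= π × 10² × 1/4
= π × 100 × 1/4
= 25*pi

25*pi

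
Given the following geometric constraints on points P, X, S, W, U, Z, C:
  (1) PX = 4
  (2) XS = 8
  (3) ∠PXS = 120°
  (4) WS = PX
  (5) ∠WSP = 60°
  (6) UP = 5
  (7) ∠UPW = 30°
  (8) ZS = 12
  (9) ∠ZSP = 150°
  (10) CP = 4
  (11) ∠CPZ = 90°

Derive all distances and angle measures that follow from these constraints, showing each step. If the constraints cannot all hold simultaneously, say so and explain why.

The constraints are consistent.

From the given relations:
  WS = PX = 4

Step 1: From PX = 4, XS = 8, and ∠PXS = 120°, by the law of cosines:
  PS² = PX² + XS² - 2·PX·XS·cos(120°) = 16 + 64 + 32 = 112
  PS = 4·√7

Step 2: From PS = 4·√7, SW = 4, and ∠PSW = 60°, by the law of cosines:
  PW² = PS² + SW² - 2·PS·SW·cos(60°) = 112 + 16 - 42.33 = 85.67
  PW ≈ 9.26

Step 3: From PS = 4·√7, SZ = 12, and ∠PSZ = 150°, by the law of cosines:
  PZ² = PS² + SZ² - 2·PS·SZ·cos(150°) = 112 + 144 + 220 = 476
  PZ ≈ 21.82

Step 4: From PS = 4·√7, PX = 4, SX = 8, by the inverse law of cosines:
  cos(∠SPX) = (PS² + PX² - SX²) / (2·PS·PX)
  ∠SPX = 40.89°

Step 5: From SP = 4·√7, SX = 8, PX = 4, by the inverse law of cosines:
  cos(∠PSX) = (SP² + SX² - PX²) / (2·SP·SX)
  ∠PSX = 19.11°

Step 6: From WP = 9.26, PU = 5, and ∠WPU = 30°, by the law of cosines:
  WU² = WP² + PU² - 2·WP·PU·cos(30°) = 85.67 + 25 - 80.16 = 30.51
  WU ≈ 5.52

Step 7: From ZP = 21.82, PC = 4, and ∠ZPC = 90°, by the law of cosines:
  ZC² = ZP² + PC² - 2·ZP·PC·cos(90°) = 476 + 16 - 0 = 492
  ZC ≈ 22.18

Step 8: From PS = 4·√7, PW = 9.26, SW = 4, by the inverse law of cosines:
  cos(∠SPW) = (PS² + PW² - SW²) / (2·PS·PW)
  ∠SPW = 21.98°

Step 9: From PS = 4·√7, PZ = 21.82, SZ = 12, by the inverse law of cosines:
  cos(∠SPZ) = (PS² + PZ² - SZ²) / (2·PS·PZ)
  ∠SPZ = 15.96°

Step 10: From WP = 9.26, WS = 4, PS = 4·√7, by the inverse law of cosines:
  cos(∠PWS) = (WP² + WS² - PS²) / (2·WP·WS)
  ∠PWS = 98.02°

Step 11: From ZP = 21.82, ZS = 12, PS = 4·√7, by the inverse law of cosines:
  cos(∠PZS) = (ZP² + ZS² - PS²) / (2·ZP·ZS)
  ∠PZS = 14.04°

Step 12: From WP = 9.26, WU = 5.52, PU = 5, by the inverse law of cosines:
  cos(∠PWU) = (WP² + WU² - PU²) / (2·WP·WU)
  ∠PWU = 26.91°

Step 13: From UP = 5, UW = 5.52, PW = 9.26, by the inverse law of cosines:
  cos(∠PUW) = (UP² + UW² - PW²) / (2·UP·UW)
  ∠PUW = 123.09°

Step 14: From ZC = 22.18, ZP = 21.82, CP = 4, by the inverse law of cosines:
  cos(∠CZP) = (ZC² + ZP² - CP²) / (2·ZC·ZP)
  ∠CZP = 10.39°

Step 15: From CP = 4, CZ = 22.18, PZ = 21.82, by the inverse law of cosines:
  cos(∠PCZ) = (CP² + CZ² - PZ²) / (2·CP·CZ)
  ∠PCZ = 79.61°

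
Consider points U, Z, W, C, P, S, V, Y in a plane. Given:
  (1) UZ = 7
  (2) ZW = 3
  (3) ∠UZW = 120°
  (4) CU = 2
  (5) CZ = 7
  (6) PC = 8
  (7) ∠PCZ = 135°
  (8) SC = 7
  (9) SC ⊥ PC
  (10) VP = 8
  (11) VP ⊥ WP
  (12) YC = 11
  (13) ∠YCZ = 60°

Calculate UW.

Step 1: By the law of cosines on triangle UZW: UW² = 7² + 3² − 2·7·3·cos(120°) = 79, so UW = √79.

Therefore, the length of UW = √79.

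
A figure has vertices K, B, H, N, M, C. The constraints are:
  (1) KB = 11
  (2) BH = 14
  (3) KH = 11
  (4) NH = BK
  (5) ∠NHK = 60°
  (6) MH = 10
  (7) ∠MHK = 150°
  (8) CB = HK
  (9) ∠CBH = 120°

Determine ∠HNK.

From the given relations: NH = BK = 11.
Step 1: By the law of cosines on triangle NHK: NK² = 11² + 11² − 2·11·11·cos(60°) = 121, so NK = 11.
Step 2: By the inverse law of cosines on triangle HNK: cos(∠HNK) = (11² + 11² − 11²) / (2·11·11) = 121/242 = 0.5, so ∠HNK = 60°.

Therefore, the measure of angle ∠HNK = 60°.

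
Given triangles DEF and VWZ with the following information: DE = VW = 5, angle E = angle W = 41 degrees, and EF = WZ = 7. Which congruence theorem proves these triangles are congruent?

The given information matches SAS: Two pairs of corresponding sides and the included angle are equal (Side-Angle-Side).

SAS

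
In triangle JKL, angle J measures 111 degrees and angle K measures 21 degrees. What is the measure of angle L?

By the triangle angle sum property, the three interior angles of any triangle add up to 180°.
We know angle J = 111° and angle K = 21°, so their sum is 132°.
Therefore angle L = 180° - 132° = 48°.

48 degrees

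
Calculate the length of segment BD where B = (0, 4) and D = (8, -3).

d = sqrt((8)^2 + (-7)^2) = sqrt(113)

sqrt(113)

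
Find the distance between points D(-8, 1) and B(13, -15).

d = sqrt((21)^2 + (-16)^2) = sqrt(697)

sqrt(697)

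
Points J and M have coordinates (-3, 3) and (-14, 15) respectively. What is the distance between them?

d = sqrt((-11)^2 + (12)^2) = sqrt(265)

sqrt(265)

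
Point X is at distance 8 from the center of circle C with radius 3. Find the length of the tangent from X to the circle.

tangent = √(d² - r²) = √(8² - 3²) = √(64 - 9) = √55 = sqrt(55)

sqrt(55)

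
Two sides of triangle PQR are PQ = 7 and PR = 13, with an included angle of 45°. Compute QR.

When two sides and the included angle are known, the law of cosines gives the third side.
c^2 = a^2 + b^2 - 2ab cos(C) generalizes the Pythagorean theorem to non-right triangles.
Here: QR^2 = 49 + 169 - 182*(sqrt(2)/2) = 218 - 91*sqrt(2)
QR = sqrt(218 - 91*sqrt(2))

sqrt(218 - 91*sqrt(2))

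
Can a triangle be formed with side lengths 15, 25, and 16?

For three segments to close into a triangle, no single side can be as long as the other two combined.
The longest side is 25, and 15 + 16 = 31 > 25.
A triangle can be formed.

Yes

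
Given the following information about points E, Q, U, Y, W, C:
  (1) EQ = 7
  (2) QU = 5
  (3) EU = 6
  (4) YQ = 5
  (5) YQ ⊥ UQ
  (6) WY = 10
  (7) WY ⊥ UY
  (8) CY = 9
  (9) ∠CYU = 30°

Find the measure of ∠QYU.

Step 1: By the law of cosines on triangle YQU: YU² = 5² + 5² − 2·5·5·cos(90°) = 50, so YU = 5·√2.
Step 2: By the inverse law of cosines on triangle QYU: cos(∠QYU) = (5² + (5·√2)² − 5²) / (2·5·5·√2) = 50/70.71 = 0.7071, so ∠QYU = 45°.

Therefore, the measure of angle ∠QYU = 45°.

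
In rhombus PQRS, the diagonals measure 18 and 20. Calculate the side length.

Half-diagonals are 9 and 10. side = sqrt(9^2 + 10^2) = sqrt(181)

sqrt(181)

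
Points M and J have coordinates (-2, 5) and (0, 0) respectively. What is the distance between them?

The horizontal distance is |0 - -2| = 2 and the vertical distance is |0 - 5| = 5.
By the Pythagorean theorem, d = sqrt(2^2 + 5^2) = sqrt(29).

sqrt(29)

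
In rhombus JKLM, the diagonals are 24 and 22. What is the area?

Area = (24 * 22) / 2 = 528 / 2 = 264

264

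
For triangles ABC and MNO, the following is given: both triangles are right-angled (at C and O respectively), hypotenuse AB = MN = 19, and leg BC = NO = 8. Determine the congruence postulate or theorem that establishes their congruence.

Consider the given information: both triangles are right-angled (at C and O respectively), hypotenuse AB = MN = 19, and leg BC = NO = 8
This is not SSS or AAS: SSS requires all three pairs of sides, but we don't have that. AAS requires two angles and a non-included side.
The correct criterion is HL. The hypotenuse and one leg of two right triangles are equal (Hypotenuse-Leg).

HL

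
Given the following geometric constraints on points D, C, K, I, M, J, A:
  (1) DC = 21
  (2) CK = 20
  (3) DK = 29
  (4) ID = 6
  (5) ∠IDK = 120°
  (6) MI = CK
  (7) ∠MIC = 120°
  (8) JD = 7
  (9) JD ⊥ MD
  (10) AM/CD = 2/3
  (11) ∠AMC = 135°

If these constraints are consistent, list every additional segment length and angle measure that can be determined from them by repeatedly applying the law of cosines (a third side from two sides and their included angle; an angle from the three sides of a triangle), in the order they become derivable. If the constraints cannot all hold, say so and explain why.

The constraints are consistent. Derivable facts, in order:
After 1 step:
- KI ≈ 32.42
- ∠CDK = 43.6°
- ∠CKD = 46.4°
- ∠DCK = 90°
After 2 steps:
- ∠DIK = 50.78°
- ∠DKI = 9.22°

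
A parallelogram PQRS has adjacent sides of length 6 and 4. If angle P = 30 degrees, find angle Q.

Consecutive angles are supplementary: angle Q = 180 - 30 = 150 degrees.

150 degrees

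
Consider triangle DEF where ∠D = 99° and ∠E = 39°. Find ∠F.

angle F = 180 - 99 - 39 = 42 degrees.

42 degrees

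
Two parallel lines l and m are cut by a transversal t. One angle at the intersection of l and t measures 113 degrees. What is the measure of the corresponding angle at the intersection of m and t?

When a transversal crosses parallel lines, angles in the same position at each intersection are called corresponding angles.
These are always equal, so the answer is 113 degrees.

113 degrees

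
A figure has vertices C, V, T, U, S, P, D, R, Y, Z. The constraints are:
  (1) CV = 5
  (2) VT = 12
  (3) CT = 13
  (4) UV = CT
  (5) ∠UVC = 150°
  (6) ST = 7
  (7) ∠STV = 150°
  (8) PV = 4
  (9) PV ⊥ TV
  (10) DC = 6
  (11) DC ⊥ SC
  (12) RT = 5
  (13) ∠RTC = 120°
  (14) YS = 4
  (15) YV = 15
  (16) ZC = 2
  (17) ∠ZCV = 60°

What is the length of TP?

Step 1: By the law of cosines on triangle TVP: TP² = 12² + 4² − 2·12·4·cos(90°) = 160, so TP = 4·√10.

Therefore, the length of TP = 4·√10.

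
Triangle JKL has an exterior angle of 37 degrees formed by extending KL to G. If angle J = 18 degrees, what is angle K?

The exterior angle theorem states that an exterior angle equals the sum of the two non-adjacent interior angles.
So 37 = 18 + angle K, which gives angle K = 37 - 18 = 19 degrees.

19 degrees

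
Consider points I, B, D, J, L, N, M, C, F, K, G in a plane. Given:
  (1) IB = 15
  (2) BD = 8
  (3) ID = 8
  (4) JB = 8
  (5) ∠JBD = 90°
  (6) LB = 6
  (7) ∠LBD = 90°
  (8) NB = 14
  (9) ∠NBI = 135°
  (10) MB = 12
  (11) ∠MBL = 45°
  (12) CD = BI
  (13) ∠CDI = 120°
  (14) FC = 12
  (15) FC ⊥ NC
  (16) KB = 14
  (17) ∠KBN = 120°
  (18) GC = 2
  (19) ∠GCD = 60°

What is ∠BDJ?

Step 1: By the law of cosines on triangle DBJ: DJ² = 8² + 8² − 2·8·8·cos(90°) = 128, so DJ = 8·√2.
Step 2: By the inverse law of cosines on triangle BDJ: cos(∠BDJ) = (8² + (8·√2)² − 8²) / (2·8·8·√2) = 128/181.02 = 0.7071, so ∠BDJ = 45°.

Therefore, the measure of angle ∠BDJ = 45°.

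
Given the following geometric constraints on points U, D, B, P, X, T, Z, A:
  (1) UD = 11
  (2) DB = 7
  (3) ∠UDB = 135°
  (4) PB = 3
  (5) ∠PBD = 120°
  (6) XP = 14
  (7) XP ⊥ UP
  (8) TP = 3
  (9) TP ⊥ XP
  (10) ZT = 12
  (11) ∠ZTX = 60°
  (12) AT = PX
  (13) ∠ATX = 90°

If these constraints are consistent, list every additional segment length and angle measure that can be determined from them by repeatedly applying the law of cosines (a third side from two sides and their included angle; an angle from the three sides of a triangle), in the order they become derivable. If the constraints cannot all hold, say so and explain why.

The constraints are consistent. Derivable facts, in order:
After 1 step:
- DP = √79
- UB ≈ 16.7
- XT ≈ 14.32
After 2 steps:
- XA ≈ 20.02
- XZ ≈ 13.31
- ∠BDP = 17°
- ∠BPD = 43°
- ∠BUD = 17.24°
- ∠DBU = 27.76°
- ∠PTX = 77.91°
- ∠PXT = 12.09°
After 3 steps:
- ∠AXT = 44.36°
- ∠TAX = 45.64°
- ∠TXZ = 51.33°
- ∠TZX = 68.67°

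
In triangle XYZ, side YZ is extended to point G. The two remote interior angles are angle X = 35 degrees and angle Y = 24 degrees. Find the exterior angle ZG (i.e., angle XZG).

Exterior angle = 35 + 24 = 59 degrees (exterior angle theorem).

59 degrees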